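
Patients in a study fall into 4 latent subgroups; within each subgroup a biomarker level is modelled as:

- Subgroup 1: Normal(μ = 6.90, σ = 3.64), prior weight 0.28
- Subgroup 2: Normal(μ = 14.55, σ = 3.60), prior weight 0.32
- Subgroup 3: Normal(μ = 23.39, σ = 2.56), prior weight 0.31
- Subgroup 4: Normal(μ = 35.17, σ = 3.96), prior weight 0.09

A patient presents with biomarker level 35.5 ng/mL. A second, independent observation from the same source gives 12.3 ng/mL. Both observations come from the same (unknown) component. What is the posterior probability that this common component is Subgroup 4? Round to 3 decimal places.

By Bayes' theorem, P(k | x) = π_k f_k(x) / Σ_j π_j f_j(x).
Since both observations come from the same component, the likelihood for component k is f_k(x₁)·f_k(x₂).
  L_1 = [4.30814e-15] × [0.0364675] = 1.57107e-16
  L_2 = [4.90584e-09] × [0.0911558] = 4.47196e-10
  L_3 = [2.15523e-06] × [1.31092e-05] = 2.82534e-11
  L_4 = [0.100394] × [5.76216e-09] = 5.78485e-10
Multiply by the mixture weights:
  π_1·L_1 = 0.28 × 1.57107e-16 = 4.39901e-17
  π_2·L_2 = 0.32 × 4.47196e-10 = 1.43103e-10
  π_3·L_3 = 0.31 × 2.82534e-11 = 8.75856e-12
  π_4·L_4 = 0.09 × 5.78485e-10 = 5.20637e-11
Denominator: 4.39901e-17 + 1.43103e-10 + 8.75856e-12 + 5.20637e-11 = 2.03925e-10
So the posterior for Subgroup 4 is 5.20637e-11 / 2.03925e-10 ≈ 0.255.

0.255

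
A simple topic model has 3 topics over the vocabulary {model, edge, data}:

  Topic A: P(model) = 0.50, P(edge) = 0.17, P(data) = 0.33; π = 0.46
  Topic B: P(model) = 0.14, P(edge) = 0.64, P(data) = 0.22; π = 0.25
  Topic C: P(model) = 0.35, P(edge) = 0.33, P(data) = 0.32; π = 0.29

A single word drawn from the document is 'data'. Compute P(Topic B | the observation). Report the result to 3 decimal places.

The responsibility of component k is π_k f_k(x) divided by Σ_j π_j f_j(x).
Categorical probabilities:
  L_A = P(data | comp) = 0.33
  L_B = P(data | comp) = 0.22
  L_C = P(data | comp) = 0.32
Prior × likelihood for each component:
  π_A·L_A = 0.46 × 0.33 = 0.1518
  π_B·L_B = 0.25 × 0.22 = 0.055
  π_C·L_C = 0.29 × 0.32 = 0.0928
Normaliser: 0.1518 + 0.055 + 0.0928 = 0.2996
P(Topic B | the observation) ≈ 0.184

0.184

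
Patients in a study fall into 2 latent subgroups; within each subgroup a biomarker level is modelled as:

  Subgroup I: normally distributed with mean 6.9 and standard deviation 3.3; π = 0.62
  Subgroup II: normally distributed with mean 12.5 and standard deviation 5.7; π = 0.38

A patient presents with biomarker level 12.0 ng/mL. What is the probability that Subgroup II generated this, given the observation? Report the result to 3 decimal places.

By Bayes' theorem, P(k | x) = P(Z=k) f_k(x) / Σ_j P(Z=j) f_j(x).
Evaluate each component's likelihood at the observed value:
  f_I = (1/(3.3·√(2π)))·exp(−(12.0−6.9)²/(2·3.3²)) = 0.120892·exp(-1.19421) = 0.0366231
  f_II = (1/(5.7·√(2π)))·exp(−(12.0−12.5)²/(2·5.7²)) = 0.069990·exp(-0.00385) = 0.0697211
Prior × likelihood for each component:
  P(Z=I)·f_I = 0.62 × 0.0366231 = 0.0227063
  P(Z=II)·f_II = 0.38 × 0.0697211 = 0.026494
Marginal: 0.0227063 + 0.026494 = 0.0492004
So the posterior for Subgroup II is 0.026494 / 0.0492004 ≈ 0.538.

0.538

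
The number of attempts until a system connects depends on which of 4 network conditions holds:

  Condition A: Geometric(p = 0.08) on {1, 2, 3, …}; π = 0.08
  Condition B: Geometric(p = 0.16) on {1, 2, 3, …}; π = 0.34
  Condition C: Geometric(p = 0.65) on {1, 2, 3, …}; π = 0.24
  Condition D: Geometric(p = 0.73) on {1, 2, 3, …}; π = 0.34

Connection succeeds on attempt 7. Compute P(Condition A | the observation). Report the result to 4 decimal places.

0.1660

Apply Bayes' rule: the posterior for each component is proportional to its prior times its likelihood at x.
Component likelihoods at x = 7:
  p_A = 0.0485084
  p_B = 0.0562077
  p_C = 0.00119487
  p_D = 0.000282817
Weight by the priors:
  P(Z=A)·p_A = 0.08 × 0.0485084 = 0.00388067
  P(Z=B)·p_B = 0.34 × 0.0562077 = 0.0191106
  P(Z=C)·p_C = 0.24 × 0.00119487 = 0.000286769
  P(Z=D)·p_D = 0.34 × 0.000282817 = 9.61578e-05
Marginal: 0.00388067 + 0.0191106 + 0.000286769 + 9.61578e-05 = 0.0233742
P(Condition A | x) = 0.00388067 / 0.0233742 ≈ 0.1660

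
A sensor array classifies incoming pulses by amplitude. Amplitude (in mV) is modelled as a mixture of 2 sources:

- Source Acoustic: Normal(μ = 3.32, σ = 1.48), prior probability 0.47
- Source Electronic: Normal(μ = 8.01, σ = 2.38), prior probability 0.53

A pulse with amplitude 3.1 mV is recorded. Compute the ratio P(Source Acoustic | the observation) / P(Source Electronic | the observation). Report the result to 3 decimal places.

11.845

Only the two components matter; the odds are (w_i f_i(x)) / (w_j f_j(x)).
Evaluate each component's likelihood at the observed value:
  f_Acoustic = (1/(1.48·√(2π)))·exp(−(3.1−3.32)²/(2·1.48²)) = 0.269556·exp(-0.01105) = 0.266594
  f_Electronic = (1/(2.38·√(2π)))·exp(−(3.1−8.01)²/(2·2.38²)) = 0.167623·exp(-2.12804) = 0.019959
0.125299 / 0.0105783 ≈ 11.845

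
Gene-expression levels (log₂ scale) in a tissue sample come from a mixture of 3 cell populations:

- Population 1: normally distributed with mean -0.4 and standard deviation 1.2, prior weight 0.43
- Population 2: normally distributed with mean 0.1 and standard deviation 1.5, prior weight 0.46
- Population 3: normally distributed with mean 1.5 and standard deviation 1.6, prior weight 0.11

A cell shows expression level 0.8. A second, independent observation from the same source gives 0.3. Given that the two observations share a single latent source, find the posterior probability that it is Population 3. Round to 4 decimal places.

0.0810

P(component k | x) = π_k·f_k(x) / marginal(x), where marginal(x) = Σ_j π_j·f_j(x).
Since both observations come from the same component, the likelihood for component k is f_k(x₁)·f_k(x₂).
  L_1 = [(1/(1.2·√(2π)))·exp(−(0.8−-0.4)²/(2·1.2²)) = 0.332452·exp(-0.50000) = 0.201642] × [0.280439] = 0.0565484
  L_2 = [(1/(1.5·√(2π)))·exp(−(0.8−0.1)²/(2·1.5²)) = 0.265962·exp(-0.10889) = 0.238522] × [0.263608] = 0.0628764
  L_3 = [(1/(1.6·√(2π)))·exp(−(0.8−1.5)²/(2·1.6²)) = 0.249339·exp(-0.09570) = 0.226583] × [0.188211] = 0.0426453
Unnormalised posteriors:
  π_1·L_1 = 0.43 × 0.0565484 = 0.0243158
  π_2·L_2 = 0.46 × 0.0628764 = 0.0289231
  π_3·L_3 = 0.11 × 0.0426453 = 0.00469099
Marginal: 0.0243158 + 0.0289231 + 0.00469099 = 0.0579299
Responsibility of Population 3: 0.00469099 / 0.0579299 ≈ 0.0810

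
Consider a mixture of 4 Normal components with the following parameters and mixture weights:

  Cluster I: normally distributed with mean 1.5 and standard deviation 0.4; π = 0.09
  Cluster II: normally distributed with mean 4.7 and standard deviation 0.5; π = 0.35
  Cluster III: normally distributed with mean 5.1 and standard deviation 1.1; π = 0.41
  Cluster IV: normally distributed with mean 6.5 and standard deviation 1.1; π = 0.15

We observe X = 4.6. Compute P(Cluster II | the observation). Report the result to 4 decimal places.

0.6516

By Bayes' theorem, P(k | x) = w_k f_k(x) / Σ_j w_j f_j(x).
Evaluate each component's likelihood at the observed value:
  L_I = (1/(0.4·√(2π)))·exp(−(4.6−1.5)²/(2·0.4²)) = 0.997356·exp(-30.03125) = 9.04574e-14
  L_II = (1/(0.5·√(2π)))·exp(−(4.6−4.7)²/(2·0.5²)) = 0.797885·exp(-0.02000) = 0.782085
  L_III = (1/(1.1·√(2π)))·exp(−(4.6−5.1)²/(2·1.1²)) = 0.362675·exp(-0.10331) = 0.327079
  L_IV = (1/(1.1·√(2π)))·exp(−(4.6−6.5)²/(2·1.1²)) = 0.362675·exp(-1.49174) = 0.0815952
Multiply by the mixture weights:
  w_I·L_I = 0.09 × 9.04574e-14 = 8.14116e-15
  w_II·L_II = 0.35 × 0.782085 = 0.27373
  w_III·L_III = 0.41 × 0.327079 = 0.134102
  w_IV·L_IV = 0.15 × 0.0815952 = 0.0122393
Normaliser: 8.14116e-15 + 0.27373 + 0.134102 + 0.0122393 = 0.420071
P(Cluster II | 4.6) = 0.27373 / 0.420071 ≈ 0.6516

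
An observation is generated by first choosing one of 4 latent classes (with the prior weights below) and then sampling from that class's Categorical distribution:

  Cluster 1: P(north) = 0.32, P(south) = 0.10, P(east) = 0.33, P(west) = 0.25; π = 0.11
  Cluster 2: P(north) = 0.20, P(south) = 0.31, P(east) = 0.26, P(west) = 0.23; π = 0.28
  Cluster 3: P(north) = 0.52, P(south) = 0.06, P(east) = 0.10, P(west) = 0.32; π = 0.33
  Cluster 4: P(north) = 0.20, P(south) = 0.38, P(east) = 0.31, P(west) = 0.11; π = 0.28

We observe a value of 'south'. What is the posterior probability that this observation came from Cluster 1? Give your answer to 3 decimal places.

The responsibility of component k is π_k f_k(x) divided by Σ_j π_j f_j(x).
Component likelihoods at x = 'south':
  p_1 = 0.1
  p_2 = 0.31
  p_3 = 0.06
  p_4 = 0.38
Prior × likelihood for each component:
  π_1·p_1 = 0.11 × 0.1 = 0.011
  π_2·p_2 = 0.28 × 0.31 = 0.0868
  π_3·p_3 = 0.33 × 0.06 = 0.0198
  π_4·p_4 = 0.28 × 0.38 = 0.1064
Marginal: 0.011 + 0.0868 + 0.0198 + 0.1064 = 0.224
P(Cluster 1 | data) = 0.011 / 0.224 ≈ 0.049

0.049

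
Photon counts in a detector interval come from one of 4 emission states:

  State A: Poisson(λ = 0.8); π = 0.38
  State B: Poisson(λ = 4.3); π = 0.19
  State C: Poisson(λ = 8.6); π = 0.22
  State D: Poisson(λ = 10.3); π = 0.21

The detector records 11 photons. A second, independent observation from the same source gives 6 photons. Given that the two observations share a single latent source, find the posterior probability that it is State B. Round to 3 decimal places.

The responsibility of component k is π_k f_k(x) divided by Σ_j π_j f_j(x).
Since both observations come from the same component, the likelihood for component k is f_k(x₁)·f_k(x₂).
  f_A = [9.66938e-10] × [0.000163596] = 1.58187e-13
  f_B = [0.00315886] × [0.119127] = 0.000376308
  f_C = [0.0877798] × [0.103449] = 0.00908072
  f_D = [0.116633] × [0.0557773] = 0.00650546
Unnormalised posteriors:
  π_A·f_A = 0.38 × 1.58187e-13 = 6.0111e-14
  π_B·f_B = 0.19 × 0.000376308 = 7.14984e-05
  π_C·f_C = 0.22 × 0.00908072 = 0.00199776
  π_D·f_D = 0.21 × 0.00650546 = 0.00136615
Evidence: 6.0111e-14 + 7.14984e-05 + 0.00199776 + 0.00136615 = 0.0034354
Responsibility of State B: 7.14984e-05 / 0.0034354 ≈ 0.021

0.021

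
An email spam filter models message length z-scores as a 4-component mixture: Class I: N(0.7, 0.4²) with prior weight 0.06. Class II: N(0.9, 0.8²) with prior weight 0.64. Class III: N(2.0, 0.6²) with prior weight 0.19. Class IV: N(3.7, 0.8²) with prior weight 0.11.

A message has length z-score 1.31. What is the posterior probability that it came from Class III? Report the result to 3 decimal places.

Posterior ∝ prior × likelihood, so P(k | x) ∝ P(Z=k) f_k(x); normalise over all components.
Normal densities:
  L_I = (1/(0.4·√(2π)))·exp(−(1.31−0.7)²/(2·0.4²)) = 0.997356·exp(-1.16281) = 0.311779
  L_II = (1/(0.8·√(2π)))·exp(−(1.31−0.9)²/(2·0.8²)) = 0.498678·exp(-0.13133) = 0.437306
  L_III = (1/(0.6·√(2π)))·exp(−(1.31−2.0)²/(2·0.6²)) = 0.664904·exp(-0.66125) = 0.343227
  L_IV = (1/(0.8·√(2π)))·exp(−(1.31−3.7)²/(2·0.8²)) = 0.498678·exp(-4.46258) = 0.00575105
Multiply by the mixture weights:
  P(Z=I)·L_I = 0.06 × 0.311779 = 0.0187067
  P(Z=II)·L_II = 0.64 × 0.437306 = 0.279876
  P(Z=III)·L_III = 0.19 × 0.343227 = 0.0652132
  P(Z=IV)·L_IV = 0.11 × 0.00575105 = 0.000632615
Evidence: 0.0187067 + 0.279876 + 0.0652132 + 0.000632615 = 0.364428
P(Class III | 1.31) ≈ 0.179

0.179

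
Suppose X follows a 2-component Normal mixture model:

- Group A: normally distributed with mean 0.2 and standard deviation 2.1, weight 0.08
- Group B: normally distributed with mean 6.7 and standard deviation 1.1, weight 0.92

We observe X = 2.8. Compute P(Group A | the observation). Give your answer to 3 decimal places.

Posterior ∝ prior × likelihood, so P(k | x) ∝ P(Z=k) f_k(x); normalise over all components.
Component likelihoods at x = 2.8:
  L_A = (1/(2.1·√(2π)))·exp(−(2.8−0.2)²/(2·2.1²)) = 0.189973·exp(-0.76644) = 0.0882735
  L_B = (1/(1.1·√(2π)))·exp(−(2.8−6.7)²/(2·1.1²)) = 0.362675·exp(-6.28512) = 0.000675963
Multiply by the mixture weights:
  P(Z=A)·L_A = 0.08 × 0.0882735 = 0.00706188
  P(Z=B)·L_B = 0.92 × 0.000675963 = 0.000621886
Denominator: 0.00706188 + 0.000621886 = 0.00768376
P(Group A | data) = 0.00706188 / 0.00768376 ≈ 0.919

0.919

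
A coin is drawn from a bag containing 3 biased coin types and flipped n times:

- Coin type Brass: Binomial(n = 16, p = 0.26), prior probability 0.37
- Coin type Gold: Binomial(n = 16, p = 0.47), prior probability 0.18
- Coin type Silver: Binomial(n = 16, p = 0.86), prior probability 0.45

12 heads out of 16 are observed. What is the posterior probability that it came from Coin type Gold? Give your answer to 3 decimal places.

P(component k | x) = w_k·f_k(x) / marginal(x), where marginal(x) = Σ_j w_j·f_j(x).
Binomial probabilities:
  f_Brass = C(16,12)·0.26^12·0.74^4 = 1820·9.5429e-08·0.299866 = 5.20809e-05
  f_Gold = C(16,12)·0.47^12·0.53^4 = 1820·0.000116191·0.0789048 = 0.0166859
  f_Silver = C(16,12)·0.86^12·0.14^4 = 1820·0.163675·0.00038416 = 0.114437
Prior × likelihood for each component:
  w_Brass·f_Brass = 0.37 × 5.20809e-05 = 1.92699e-05
  w_Gold·f_Gold = 0.18 × 0.0166859 = 0.00300346
  w_Silver·f_Silver = 0.45 × 0.114437 = 0.0514965
Denominator: 1.92699e-05 + 0.00300346 + 0.0514965 = 0.0545192
Responsibility of Coin type Gold: 0.00300346 / 0.0545192 ≈ 0.055

0.055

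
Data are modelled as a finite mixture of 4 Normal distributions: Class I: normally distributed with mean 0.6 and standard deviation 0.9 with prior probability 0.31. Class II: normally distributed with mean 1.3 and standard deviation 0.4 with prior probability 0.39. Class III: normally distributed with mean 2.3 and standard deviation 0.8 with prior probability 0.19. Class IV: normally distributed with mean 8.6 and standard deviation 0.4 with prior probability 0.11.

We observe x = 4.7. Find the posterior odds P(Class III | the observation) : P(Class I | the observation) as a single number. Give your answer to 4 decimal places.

Since P(k|x) ∝ P(Z=k) f_k(x), the posterior odds are P(Z=i) f_i(x) / (P(Z=j) f_j(x)).
Normal densities:
  p_I = (1/(0.9·√(2π)))·exp(−(4.7−0.6)²/(2·0.9²)) = 0.443269·exp(-10.37654) = 1.38099e-05
  p_II = (1/(0.4·√(2π)))·exp(−(4.7−1.3)²/(2·0.4²)) = 0.997356·exp(-36.12500) = 2.04156e-16
  p_III = (1/(0.8·√(2π)))·exp(−(4.7−2.3)²/(2·0.8²)) = 0.498678·exp(-4.50000) = 0.00553981
  p_IV = (1/(0.4·√(2π)))·exp(−(4.7−8.6)²/(2·0.4²)) = 0.997356·exp(-47.53125) = 2.27138e-21
Odds = (0.19/0.31) × (0.00553981/1.38099e-05) = 0.612903 × 401.146 ≈ 245.8639

245.8639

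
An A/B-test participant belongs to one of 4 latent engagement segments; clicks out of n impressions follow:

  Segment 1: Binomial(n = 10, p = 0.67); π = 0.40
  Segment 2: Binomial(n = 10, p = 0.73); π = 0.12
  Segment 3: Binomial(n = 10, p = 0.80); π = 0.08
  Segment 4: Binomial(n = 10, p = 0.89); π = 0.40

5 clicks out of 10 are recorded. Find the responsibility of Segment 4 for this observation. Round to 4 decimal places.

Apply Bayes' rule: the posterior for each component is proportional to its prior times its likelihood at x.
Binomial probabilities:
  L_1 = C(10,5)·0.67^5·0.33^5 = 252·0.135013·0.00391354 = 0.133151
  L_2 = C(10,5)·0.73^5·0.27^5 = 252·0.207307·0.00143489 = 0.0749607
  L_3 = C(10,5)·0.80^5·0.20^5 = 252·0.32768·0.00032 = 0.0264241
  L_4 = C(10,5)·0.89^5·0.11^5 = 252·0.558406·1.61051e-05 = 0.00226628
Unnormalised posteriors:
  P(Z=1)·L_1 = 0.40 × 0.133151 = 0.0532604
  P(Z=2)·L_2 = 0.12 × 0.0749607 = 0.00899528
  P(Z=3)·L_3 = 0.08 × 0.0264241 = 0.00211393
  P(Z=4)·L_4 = 0.40 × 0.00226628 = 0.000906513
Normaliser: 0.0532604 + 0.00899528 + 0.00211393 + 0.000906513 = 0.0652761
So the posterior for Segment 4 is 0.000906513 / 0.0652761 ≈ 0.0139.

0.0139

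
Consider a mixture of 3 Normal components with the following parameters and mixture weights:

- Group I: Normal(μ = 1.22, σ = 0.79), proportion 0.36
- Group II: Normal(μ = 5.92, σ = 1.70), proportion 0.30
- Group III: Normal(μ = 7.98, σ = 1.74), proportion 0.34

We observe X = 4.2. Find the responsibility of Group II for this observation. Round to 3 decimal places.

0.849

The responsibility of component k is w_k f_k(x) divided by Σ_j w_j f_j(x).
Normal densities:
  p_I = 0.000410645
  p_II = 0.140661
  p_III = 0.0216551
Weight by the priors:
  w_I·p_I = 0.36 × 0.000410645 = 0.000147832
  w_II·p_II = 0.30 × 0.140661 = 0.0421984
  w_III·p_III = 0.34 × 0.0216551 = 0.00736273
Marginal: 0.000147832 + 0.0421984 + 0.00736273 = 0.0497089
So the posterior for Group II is 0.0421984 / 0.0497089 ≈ 0.849.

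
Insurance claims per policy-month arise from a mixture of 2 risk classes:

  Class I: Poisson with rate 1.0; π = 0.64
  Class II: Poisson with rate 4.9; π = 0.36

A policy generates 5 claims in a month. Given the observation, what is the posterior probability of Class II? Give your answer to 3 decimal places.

Posterior ∝ prior × likelihood, so P(k | x) ∝ w_k f_k(x); normalise over all components.
Evaluate each component's likelihood at the observed value:
  L_I = 0.00306566
  L_II = 0.17529
Prior × likelihood for each component:
  w_I·L_I = 0.64 × 0.00306566 = 0.00196202
  w_II·L_II = 0.36 × 0.17529 = 0.0631043
Marginal: 0.00196202 + 0.0631043 = 0.0650663
P(Class II | the observation) = 0.0631043 / 0.0650663 ≈ 0.970

0.970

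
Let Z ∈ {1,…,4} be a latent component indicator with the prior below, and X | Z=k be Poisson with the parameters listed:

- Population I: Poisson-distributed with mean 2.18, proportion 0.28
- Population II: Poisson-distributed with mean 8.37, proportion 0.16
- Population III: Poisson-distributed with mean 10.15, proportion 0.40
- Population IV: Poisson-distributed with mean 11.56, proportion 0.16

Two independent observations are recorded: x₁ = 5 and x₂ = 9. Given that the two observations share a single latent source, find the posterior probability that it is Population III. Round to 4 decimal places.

0.4772

By Bayes' theorem, P(k | x) = π_k f_k(x) / Σ_j π_j f_j(x).
Since both observations come from the same component, the likelihood for component k is f_k(x₁)·f_k(x₂).
  p_I = [0.0463809] × [0.000346404] = 1.60666e-05
  p_II = [0.0793234] × [0.128742] = 0.0102123
  p_III = [0.03508] × [0.123124] = 0.00431919
  p_IV = [0.0164121] × [0.09692] = 0.00159066
Multiply by the mixture weights:
  π_I·p_I = 0.28 × 1.60666e-05 = 4.49863e-06
  π_II·p_II = 0.16 × 0.0102123 = 0.00163396
  π_III·p_III = 0.40 × 0.00431919 = 0.00172768
  π_IV·p_IV = 0.16 × 0.00159066 = 0.000254505
Denominator: 4.49863e-06 + 0.00163396 + 0.00172768 + 0.000254505 = 0.00362064
Responsibility of Population III: 0.00172768 / 0.00362064 ≈ 0.4772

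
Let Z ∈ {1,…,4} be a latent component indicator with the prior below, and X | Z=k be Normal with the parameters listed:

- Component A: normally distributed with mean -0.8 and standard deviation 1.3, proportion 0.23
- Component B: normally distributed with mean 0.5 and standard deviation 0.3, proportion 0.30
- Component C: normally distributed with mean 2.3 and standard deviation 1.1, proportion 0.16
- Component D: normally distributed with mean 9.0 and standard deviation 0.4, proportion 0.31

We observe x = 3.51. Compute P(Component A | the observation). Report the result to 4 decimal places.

Apply Bayes' rule: the posterior for each component is proportional to its prior times its likelihood at x.
Normal densities:
  L_A = (1/(1.3·√(2π)))·exp(−(3.51−-0.8)²/(2·1.3²)) = 0.306879·exp(-5.49589) = 0.00125931
  L_B = (1/(0.3·√(2π)))·exp(−(3.51−0.5)²/(2·0.3²)) = 1.329808·exp(-50.33389) = 1.83679e-22
  L_C = (1/(1.1·√(2π)))·exp(−(3.51−2.3)²/(2·1.1²)) = 0.362675·exp(-0.60500) = 0.198047
  L_D = (1/(0.4·√(2π)))·exp(−(3.51−9.0)²/(2·0.4²)) = 0.997356·exp(-94.18781) = 1.24052e-41
Multiply by the mixture weights:
  P(Z=A)·L_A = 0.23 × 0.00125931 = 0.000289642
  P(Z=B)·L_B = 0.30 × 1.83679e-22 = 5.51036e-23
  P(Z=C)·L_C = 0.16 × 0.198047 = 0.0316876
  P(Z=D)·L_D = 0.31 × 1.24052e-41 = 3.8456e-42
Normaliser: 0.000289642 + 5.51036e-23 + 0.0316876 + 3.8456e-42 = 0.0319772
So the posterior for Component A is 0.000289642 / 0.0319772 ≈ 0.0091.

0.0091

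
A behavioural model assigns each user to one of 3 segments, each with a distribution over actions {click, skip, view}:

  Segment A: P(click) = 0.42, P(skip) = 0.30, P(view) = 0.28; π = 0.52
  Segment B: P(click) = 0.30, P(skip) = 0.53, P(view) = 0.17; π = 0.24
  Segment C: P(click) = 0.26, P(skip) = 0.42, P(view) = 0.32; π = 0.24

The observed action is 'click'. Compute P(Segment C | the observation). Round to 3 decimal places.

Apply Bayes' rule: the posterior for each component is proportional to its prior times its likelihood at x.
Evaluate each component's likelihood at the observed value:
  f_A = P(click | comp) = 0.42
  f_B = P(click | comp) = 0.30
  f_C = P(click | comp) = 0.26
Multiply by the mixture weights:
  π_A·f_A = 0.52 × 0.42 = 0.2184
  π_B·f_B = 0.24 × 0.3 = 0.072
  π_C·f_C = 0.24 × 0.26 = 0.0624
Denominator: 0.2184 + 0.072 + 0.0624 = 0.3528
P(Segment C | the observation) ≈ 0.177

0.177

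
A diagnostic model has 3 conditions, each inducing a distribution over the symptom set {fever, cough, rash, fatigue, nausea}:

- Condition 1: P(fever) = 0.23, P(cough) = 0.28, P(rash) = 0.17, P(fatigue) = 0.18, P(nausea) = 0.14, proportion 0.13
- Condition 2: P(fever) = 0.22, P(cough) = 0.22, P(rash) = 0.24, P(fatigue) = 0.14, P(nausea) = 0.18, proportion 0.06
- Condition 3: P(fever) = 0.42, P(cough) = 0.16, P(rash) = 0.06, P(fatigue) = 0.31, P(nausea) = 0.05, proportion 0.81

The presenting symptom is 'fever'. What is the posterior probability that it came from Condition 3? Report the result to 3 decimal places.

Posterior ∝ prior × likelihood, so P(k | x) ∝ π_k f_k(x); normalise over all components.
Categorical probabilities:
  L_1 = P(fever | comp) = 0.23
  L_2 = P(fever | comp) = 0.22
  L_3 = P(fever | comp) = 0.42
Unnormalised posteriors:
  π_1·L_1 = 0.13 × 0.23 = 0.0299
  π_2·L_2 = 0.06 × 0.22 = 0.0132
  π_3·L_3 = 0.81 × 0.42 = 0.3402
Evidence: 0.0299 + 0.0132 + 0.3402 = 0.3833
P(Condition 3 | data) ≈ 0.888

0.888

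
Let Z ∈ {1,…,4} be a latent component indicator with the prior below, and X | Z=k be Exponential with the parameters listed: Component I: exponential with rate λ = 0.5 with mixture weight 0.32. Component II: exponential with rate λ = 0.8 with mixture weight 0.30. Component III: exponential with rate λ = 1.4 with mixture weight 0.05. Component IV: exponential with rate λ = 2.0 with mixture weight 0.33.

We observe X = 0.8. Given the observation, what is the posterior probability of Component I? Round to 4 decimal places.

0.2751

By Bayes' theorem, P(k | x) = P(Z=k) f_k(x) / Σ_j P(Z=j) f_j(x).
Evaluate each component's likelihood at the observed value:
  f_I = 0.5·e^(−0.5·0.8) = 0.5·e^(−0.4000) = 0.33516
  f_II = 0.8·e^(−0.8·0.8) = 0.8·e^(−0.6400) = 0.421834
  f_III = 1.4·e^(−1.4·0.8) = 1.4·e^(−1.1200) = 0.456792
  f_IV = 2.0·e^(−2.0·0.8) = 2.0·e^(−1.6000) = 0.403793
Weight by the priors:
  P(Z=I)·f_I = 0.32 × 0.33516 = 0.107251
  P(Z=II)·f_II = 0.30 × 0.421834 = 0.12655
  P(Z=III)·f_III = 0.05 × 0.456792 = 0.0228396
  P(Z=IV)·f_IV = 0.33 × 0.403793 = 0.133252
Marginal: 0.107251 + 0.12655 + 0.0228396 + 0.133252 = 0.389893
Responsibility of Component I: 0.107251 / 0.389893 ≈ 0.2751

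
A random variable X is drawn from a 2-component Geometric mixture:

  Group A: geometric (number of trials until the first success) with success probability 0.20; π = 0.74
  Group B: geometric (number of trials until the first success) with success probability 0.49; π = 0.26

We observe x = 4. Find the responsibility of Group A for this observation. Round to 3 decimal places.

0.818

P(component k | x) = π_k·f_k(x) / marginal(x), where marginal(x) = Σ_j π_j·f_j(x).
Geometric probabilities:
  L_A = 0.20·(1−0.20)^3 = 0.20·0.512 = 0.1024
  L_B = 0.49·(1−0.49)^3 = 0.49·0.132651 = 0.064999
Prior × likelihood for each component:
  π_A·L_A = 0.74 × 0.1024 = 0.075776
  π_B·L_B = 0.26 × 0.064999 = 0.0168997
Evidence: 0.075776 + 0.0168997 = 0.0926757
P(Group A | x) ≈ 0.818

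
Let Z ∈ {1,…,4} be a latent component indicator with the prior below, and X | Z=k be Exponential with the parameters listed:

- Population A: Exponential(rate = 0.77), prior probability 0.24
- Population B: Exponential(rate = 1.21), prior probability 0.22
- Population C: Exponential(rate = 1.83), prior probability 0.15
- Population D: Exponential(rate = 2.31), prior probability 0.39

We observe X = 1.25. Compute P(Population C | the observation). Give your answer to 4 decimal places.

Posterior ∝ prior × likelihood, so P(k | x) ∝ P(Z=k) f_k(x); normalise over all components.
Evaluate each component's likelihood at the observed value:
  L_A = 0.77·e^(−0.77·1.25) = 0.77·e^(−0.9625) = 0.294091
  L_B = 1.21·e^(−1.21·1.25) = 1.21·e^(−1.5125) = 0.266634
  L_C = 1.83·e^(−1.83·1.25) = 1.83·e^(−2.2875) = 0.185781
  L_D = 2.31·e^(−2.31·1.25) = 2.31·e^(−2.8875) = 0.128702
Prior × likelihood for each component:
  P(Z=A)·L_A = 0.24 × 0.294091 = 0.0705819
  P(Z=B)·L_B = 0.22 × 0.266634 = 0.0586594
  P(Z=C)·L_C = 0.15 × 0.185781 = 0.0278672
  P(Z=D)·L_D = 0.39 × 0.128702 = 0.0501939
Evidence: 0.0705819 + 0.0586594 + 0.0278672 + 0.0501939 = 0.207302
P(Population C | x) = 0.0278672 / 0.207302 ≈ 0.1344

0.1344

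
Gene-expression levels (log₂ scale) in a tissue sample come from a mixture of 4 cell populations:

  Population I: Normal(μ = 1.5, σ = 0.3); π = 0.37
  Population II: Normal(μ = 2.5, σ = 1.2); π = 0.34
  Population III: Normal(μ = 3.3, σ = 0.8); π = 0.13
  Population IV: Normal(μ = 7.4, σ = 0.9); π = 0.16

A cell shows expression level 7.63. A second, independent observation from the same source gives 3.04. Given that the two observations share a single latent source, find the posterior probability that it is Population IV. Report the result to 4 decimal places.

P(component k | x) = π_k·f_k(x) / marginal(x), where marginal(x) = Σ_j π_j·f_j(x).
Since both observations come from the same component, the likelihood for component k is f_k(x₁)·f_k(x₂).
  f_I = [(1/(0.3·√(2π)))·exp(−(7.63−1.5)²/(2·0.3²)) = 1.329808·exp(-208.76056) = 2.88557e-91] × [2.52184e-06] = 7.27695e-97
  f_II = [(1/(1.2·√(2π)))·exp(−(7.63−2.5)²/(2·1.2²)) = 0.332452·exp(-9.13781) = 3.5746e-05] × [0.300439] = 1.07395e-05
  f_III = [(1/(0.8·√(2π)))·exp(−(7.63−3.3)²/(2·0.8²)) = 0.498678·exp(-14.64758) = 2.16999e-07] × [0.473025] = 1.02646e-07
  f_IV = [(1/(0.9·√(2π)))·exp(−(7.63−7.4)²/(2·0.9²)) = 0.443269·exp(-0.03265) = 0.429028] × [3.55236e-06] = 1.52406e-06
Multiply by the mixture weights:
  π_I·f_I = 0.37 × 7.27695e-97 = 2.69247e-97
  π_II·f_II = 0.34 × 1.07395e-05 = 3.65143e-06
  π_III·f_III = 0.13 × 1.02646e-07 = 1.3344e-08
  π_IV·f_IV = 0.16 × 1.52406e-06 = 2.4385e-07
Marginal: 2.69247e-97 + 3.65143e-06 + 1.3344e-08 + 2.4385e-07 = 3.90862e-06
So the posterior for Population IV is 2.4385e-07 / 3.90862e-06 ≈ 0.0624.

0.0624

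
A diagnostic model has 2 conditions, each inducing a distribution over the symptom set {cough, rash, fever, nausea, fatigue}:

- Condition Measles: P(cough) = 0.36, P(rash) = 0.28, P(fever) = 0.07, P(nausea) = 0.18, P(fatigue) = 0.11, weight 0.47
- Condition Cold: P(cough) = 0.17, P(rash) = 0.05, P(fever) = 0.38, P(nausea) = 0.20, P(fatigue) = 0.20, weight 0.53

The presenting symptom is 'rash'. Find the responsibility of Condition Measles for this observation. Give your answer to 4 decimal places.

0.8324

Posterior ∝ prior × likelihood, so P(k | x) ∝ π_k f_k(x); normalise over all components.
Evaluate each component's likelihood at the observed value:
  p_Measles = P(rash | comp) = 0.28
  p_Cold = P(rash | comp) = 0.05
Unnormalised posteriors:
  π_Measles·p_Measles = 0.47 × 0.28 = 0.1316
  π_Cold·p_Cold = 0.53 × 0.05 = 0.0265
Marginal: 0.1316 + 0.0265 = 0.1581
P(Condition Measles | data) ≈ 0.8324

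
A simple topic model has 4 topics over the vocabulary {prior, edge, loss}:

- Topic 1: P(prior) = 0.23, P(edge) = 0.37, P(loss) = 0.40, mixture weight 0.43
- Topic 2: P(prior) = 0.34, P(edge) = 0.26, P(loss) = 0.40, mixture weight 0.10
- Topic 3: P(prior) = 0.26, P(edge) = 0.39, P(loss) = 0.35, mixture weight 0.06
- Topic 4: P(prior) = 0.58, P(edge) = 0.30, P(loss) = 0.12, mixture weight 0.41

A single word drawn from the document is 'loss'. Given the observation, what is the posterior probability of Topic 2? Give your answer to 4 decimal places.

0.1417

P(component k | x) = P(Z=k)·f_k(x) / marginal(x), where marginal(x) = Σ_j P(Z=j)·f_j(x).
Categorical probabilities:
  p_1 = 0.4
  p_2 = 0.4
  p_3 = 0.35
  p_4 = 0.12
Multiply by the mixture weights:
  P(Z=1)·p_1 = 0.43 × 0.4 = 0.172
  P(Z=2)·p_2 = 0.10 × 0.4 = 0.04
  P(Z=3)·p_3 = 0.06 × 0.35 = 0.021
  P(Z=4)·p_4 = 0.41 × 0.12 = 0.0492
Marginal: 0.172 + 0.04 + 0.021 + 0.0492 = 0.2822
P(Topic 2 | the observation) ≈ 0.1417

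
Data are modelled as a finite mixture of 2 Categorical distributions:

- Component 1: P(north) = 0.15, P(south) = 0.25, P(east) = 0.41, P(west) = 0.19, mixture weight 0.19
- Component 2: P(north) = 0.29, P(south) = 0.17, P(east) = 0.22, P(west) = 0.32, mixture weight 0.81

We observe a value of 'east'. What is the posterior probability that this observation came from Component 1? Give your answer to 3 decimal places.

0.304

Posterior ∝ prior × likelihood, so P(k | x) ∝ π_k f_k(x); normalise over all components.
Categorical probabilities:
  f_1 = 0.41
  f_2 = 0.22
Unnormalised posteriors:
  π_1·f_1 = 0.19 × 0.41 = 0.0779
  π_2·f_2 = 0.81 × 0.22 = 0.1782
Evidence: 0.0779 + 0.1782 = 0.2561
Responsibility of Component 1: 0.0779 / 0.2561 ≈ 0.304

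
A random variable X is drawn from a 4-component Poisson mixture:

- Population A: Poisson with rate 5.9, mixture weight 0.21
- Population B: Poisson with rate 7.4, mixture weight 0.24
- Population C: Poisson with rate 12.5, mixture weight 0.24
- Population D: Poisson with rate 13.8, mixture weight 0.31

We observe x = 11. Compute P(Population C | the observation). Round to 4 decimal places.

Apply Bayes' rule: the posterior for each component is proportional to its prior times its likelihood at x.
Evaluate each component's likelihood at the observed value:
  f_A = 0.0206956
  f_B = 0.0557974
  f_C = 0.108686
  f_D = 0.0879529
Weight by the priors:
  π_A·f_A = 0.21 × 0.0206956 = 0.00434609
  π_B·f_B = 0.24 × 0.0557974 = 0.0133914
  π_C·f_C = 0.24 × 0.108686 = 0.0260846
  π_D·f_D = 0.31 × 0.0879529 = 0.0272654
Denominator: 0.00434609 + 0.0133914 + 0.0260846 + 0.0272654 = 0.0710875
P(Population C | the observation) ≈ 0.3669

0.3669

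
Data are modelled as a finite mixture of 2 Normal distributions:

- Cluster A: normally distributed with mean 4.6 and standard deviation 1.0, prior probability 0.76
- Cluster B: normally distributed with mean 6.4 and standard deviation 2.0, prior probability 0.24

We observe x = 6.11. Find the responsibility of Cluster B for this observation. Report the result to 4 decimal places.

0.3282

Posterior ∝ prior × likelihood, so P(k | x) ∝ w_k f_k(x); normalise over all components.
Normal densities:
  p_A = (1/(1.0·√(2π)))·exp(−(6.11−4.6)²/(2·1.0²)) = 0.398942·exp(-1.14005) = 0.127583
  p_B = (1/(2.0·√(2π)))·exp(−(6.11−6.4)²/(2·2.0²)) = 0.199471·exp(-0.01051) = 0.197385
Multiply by the mixture weights:
  w_A·p_A = 0.76 × 0.127583 = 0.096963
  w_B·p_B = 0.24 × 0.197385 = 0.0473724
Evidence: 0.096963 + 0.0473724 = 0.144335
P(Cluster B | 6.11) = 0.0473724 / 0.144335 ≈ 0.3282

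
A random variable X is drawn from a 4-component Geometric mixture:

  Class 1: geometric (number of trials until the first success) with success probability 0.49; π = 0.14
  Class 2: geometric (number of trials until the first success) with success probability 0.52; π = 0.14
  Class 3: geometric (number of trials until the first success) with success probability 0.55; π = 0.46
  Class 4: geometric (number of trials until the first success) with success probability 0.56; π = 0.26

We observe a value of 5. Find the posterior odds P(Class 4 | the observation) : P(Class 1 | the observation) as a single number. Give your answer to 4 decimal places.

The posterior odds equal the prior odds times the likelihood ratio: (π_i/π_j)·(f_i(x)/f_j(x)).
Geometric probabilities:
  f_1 = 0.49·(1−0.49)^4 = 0.49·0.067652 = 0.0331495
  f_2 = 0.52·(1−0.52)^4 = 0.52·0.0530842 = 0.0276038
  f_3 = 0.55·(1−0.55)^4 = 0.55·0.0410062 = 0.0225534
  f_4 = 0.56·(1−0.56)^4 = 0.56·0.037481 = 0.0209893
Posterior odds = (π_4·f_4) / (π_1·f_1) = (0.26·0.0209893) / (0.14·0.0331495) = 0.00545723 / 0.00464093 ≈ 1.1759

1.1759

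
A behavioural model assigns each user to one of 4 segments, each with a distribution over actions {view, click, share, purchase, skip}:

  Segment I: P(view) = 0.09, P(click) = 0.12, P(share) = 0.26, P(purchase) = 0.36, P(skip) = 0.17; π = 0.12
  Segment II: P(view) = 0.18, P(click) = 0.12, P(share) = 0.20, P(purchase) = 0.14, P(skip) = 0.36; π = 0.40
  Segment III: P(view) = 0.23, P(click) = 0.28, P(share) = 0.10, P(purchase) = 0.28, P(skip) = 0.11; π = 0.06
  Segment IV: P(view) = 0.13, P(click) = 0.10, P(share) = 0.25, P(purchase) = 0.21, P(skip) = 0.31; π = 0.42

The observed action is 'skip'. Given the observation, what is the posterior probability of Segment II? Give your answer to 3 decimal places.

P(component k | x) = w_k·f_k(x) / marginal(x), where marginal(x) = Σ_j w_j·f_j(x).
Evaluate each component's likelihood at the observed value:
  p_I = 0.17
  p_II = 0.36
  p_III = 0.11
  p_IV = 0.31
Prior × likelihood for each component:
  w_I·p_I = 0.12 × 0.17 = 0.0204
  w_II·p_II = 0.40 × 0.36 = 0.144
  w_III·p_III = 0.06 × 0.11 = 0.0066
  w_IV·p_IV = 0.42 × 0.31 = 0.1302
Sum: 0.0204 + 0.144 + 0.0066 + 0.1302 = 0.3012
Responsibility of Segment II: 0.144 / 0.3012 ≈ 0.478

0.478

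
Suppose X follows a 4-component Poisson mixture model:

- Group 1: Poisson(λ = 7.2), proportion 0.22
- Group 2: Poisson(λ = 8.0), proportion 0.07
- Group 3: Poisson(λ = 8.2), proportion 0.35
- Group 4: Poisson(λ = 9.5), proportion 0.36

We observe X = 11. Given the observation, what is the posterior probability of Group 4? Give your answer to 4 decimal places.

Apply Bayes' rule: the posterior for each component is proportional to its prior times its likelihood at x.
Component likelihoods at x = 11:
  f_1 = e^(−7.2)·7.2^11/11! = 0.0504175
  f_2 = e^(−8.0)·8.0^11/11! = 0.0721902
  f_3 = e^(−8.2)·8.2^11/11! = 0.07755
  f_4 = e^(−9.5)·9.5^11/11! = 0.106661
Unnormalised posteriors:
  w_1·f_1 = 0.22 × 0.0504175 = 0.0110919
  w_2·f_2 = 0.07 × 0.0721902 = 0.00505331
  w_3·f_3 = 0.35 × 0.07755 = 0.0271425
  w_4·f_4 = 0.36 × 0.106661 = 0.038398
Normaliser: 0.0110919 + 0.00505331 + 0.0271425 + 0.038398 = 0.0816857
So the posterior for Group 4 is 0.038398 / 0.0816857 ≈ 0.4701.

0.4701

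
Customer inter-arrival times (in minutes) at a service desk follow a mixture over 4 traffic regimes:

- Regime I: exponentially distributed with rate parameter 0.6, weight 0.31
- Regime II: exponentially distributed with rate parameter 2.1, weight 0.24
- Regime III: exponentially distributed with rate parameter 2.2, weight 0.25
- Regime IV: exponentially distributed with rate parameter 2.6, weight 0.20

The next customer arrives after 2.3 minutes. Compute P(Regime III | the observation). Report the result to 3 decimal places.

0.063

By Bayes' theorem, P(k | x) = π_k f_k(x) / Σ_j π_j f_j(x).
Component likelihoods at x = 2.3 minutes:
  f_I = 0.6·e^(−0.6·2.3) = 0.6·e^(−1.3800) = 0.150947
  f_II = 2.1·e^(−2.1·2.3) = 2.1·e^(−4.8300) = 0.0167717
  f_III = 2.2·e^(−2.2·2.3) = 2.2·e^(−5.0600) = 0.0139602
  f_IV = 2.6·e^(−2.6·2.3) = 2.6·e^(−5.9800) = 0.00657495
Prior × likelihood for each component:
  π_I·f_I = 0.31 × 0.150947 = 0.0467936
  π_II·f_II = 0.24 × 0.0167717 = 0.00402521
  π_III·f_III = 0.25 × 0.0139602 = 0.00349006
  π_IV·f_IV = 0.20 × 0.00657495 = 0.00131499
Marginal: 0.0467936 + 0.00402521 + 0.00349006 + 0.00131499 = 0.0556239
So the posterior for Regime III is 0.00349006 / 0.0556239 ≈ 0.063.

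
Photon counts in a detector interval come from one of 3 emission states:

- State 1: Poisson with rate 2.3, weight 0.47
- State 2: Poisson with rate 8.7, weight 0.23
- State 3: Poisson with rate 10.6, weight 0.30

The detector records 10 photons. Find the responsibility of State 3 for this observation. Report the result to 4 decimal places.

Posterior ∝ prior × likelihood, so P(k | x) ∝ w_k f_k(x); normalise over all components.
Evaluate each component's likelihood at the observed value:
  f_1 = e^(−2.3)·2.3^10/10! = 0.000114456
  f_2 = e^(−8.7)·8.7^10/10! = 0.114043
  f_3 = e^(−10.6)·10.6^10/10! = 0.122963
Weight by the priors:
  w_1·f_1 = 0.47 × 0.000114456 = 5.37943e-05
  w_2·f_2 = 0.23 × 0.114043 = 0.0262298
  w_3·f_3 = 0.30 × 0.122963 = 0.0368889
Denominator: 5.37943e-05 + 0.0262298 + 0.0368889 = 0.0631725
P(State 3 | x) = 0.0368889 / 0.0631725 ≈ 0.5839

0.5839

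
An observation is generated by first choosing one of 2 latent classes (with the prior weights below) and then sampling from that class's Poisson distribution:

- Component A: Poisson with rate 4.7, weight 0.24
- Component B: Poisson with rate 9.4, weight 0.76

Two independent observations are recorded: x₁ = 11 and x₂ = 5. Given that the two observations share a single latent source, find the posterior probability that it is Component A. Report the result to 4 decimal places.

The responsibility of component k is w_k f_k(x) divided by Σ_j w_j f_j(x).
Since both observations come from the same component, the likelihood for component k is f_k(x₁)·f_k(x₂).
  L_A = [0.00563296] × [0.17383] = 0.000979176
  L_B = [0.104926] × [0.0505929] = 0.00530851
Multiply by the mixture weights:
  w_A·L_A = 0.24 × 0.000979176 = 0.000235002
  w_B·L_B = 0.76 × 0.00530851 = 0.00403447
Denominator: 0.000235002 + 0.00403447 = 0.00426947
So the posterior for Component A is 0.000235002 / 0.00426947 ≈ 0.0550.

0.0550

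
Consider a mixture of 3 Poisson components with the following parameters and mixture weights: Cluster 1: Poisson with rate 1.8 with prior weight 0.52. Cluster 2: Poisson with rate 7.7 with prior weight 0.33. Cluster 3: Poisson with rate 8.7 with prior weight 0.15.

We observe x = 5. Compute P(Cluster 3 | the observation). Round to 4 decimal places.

0.1801

The responsibility of component k is π_k f_k(x) divided by Σ_j π_j f_j(x).
Poisson probabilities:
  L_1 = e^(−1.8)·1.8^5/5! = 0.0260286
  L_2 = e^(−7.7)·7.7^5/5! = 0.102142
  L_3 = e^(−8.7)·8.7^5/5! = 0.0691915
Weight by the priors:
  π_1·L_1 = 0.52 × 0.0260286 = 0.0135349
  π_2·L_2 = 0.33 × 0.102142 = 0.0337069
  π_3·L_3 = 0.15 × 0.0691915 = 0.0103787
Denominator: 0.0135349 + 0.0337069 + 0.0103787 = 0.0576205
P(Cluster 3 | 5) = 0.0103787 / 0.0576205 ≈ 0.1801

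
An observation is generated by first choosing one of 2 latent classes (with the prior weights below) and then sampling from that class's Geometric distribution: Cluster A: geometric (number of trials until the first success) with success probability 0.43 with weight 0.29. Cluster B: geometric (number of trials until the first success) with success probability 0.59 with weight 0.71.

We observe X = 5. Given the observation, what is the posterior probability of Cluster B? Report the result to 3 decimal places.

0.473

Apply Bayes' rule: the posterior for each component is proportional to its prior times its likelihood at x.
Geometric probabilities:
  f_A = 0.0453908
  f_B = 0.016672
Prior × likelihood for each component:
  π_A·f_A = 0.29 × 0.0453908 = 0.0131633
  π_B·f_B = 0.71 × 0.016672 = 0.0118371
Normaliser: 0.0131633 + 0.0118371 = 0.0250004
P(Cluster B | the observation) = 0.0118371 / 0.0250004 ≈ 0.473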